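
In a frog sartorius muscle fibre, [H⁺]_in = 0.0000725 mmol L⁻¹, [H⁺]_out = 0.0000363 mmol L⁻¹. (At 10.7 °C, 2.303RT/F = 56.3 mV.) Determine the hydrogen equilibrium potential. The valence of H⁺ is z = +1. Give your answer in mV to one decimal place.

E = (56.3/z) · log₁₀([H⁺]_out/[H⁺]_in) with z = +1.
= (56.3/1) · log₁₀(0.0000363/0.0000725) = 56.30 · log₁₀(0.5007)
= 56.30 · (-0.3004) = -16.91 mV

-16.9 mV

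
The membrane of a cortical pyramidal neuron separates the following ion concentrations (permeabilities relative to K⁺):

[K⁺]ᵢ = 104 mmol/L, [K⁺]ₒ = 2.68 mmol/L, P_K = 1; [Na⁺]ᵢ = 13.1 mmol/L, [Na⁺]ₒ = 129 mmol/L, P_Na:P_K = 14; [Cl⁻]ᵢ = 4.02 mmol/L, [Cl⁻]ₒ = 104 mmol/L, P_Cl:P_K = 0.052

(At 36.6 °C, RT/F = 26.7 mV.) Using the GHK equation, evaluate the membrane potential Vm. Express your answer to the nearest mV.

49 mV

Vm = 26.7 · ln[(Σ P·[cation]ₒ + Σ P·[anion]ᵢ) / (Σ P·[cation]ᵢ + Σ P·[anion]ₒ)]
Numerator = 1×2.68 + 14×129 + 0.052×4.02 = 1809
Denominator = 1×104 + 14×13.1 + 0.052×104 = 292.8
Vm = 26.7 · ln(6.1777) = 26.7 × (1.8210) = 48.62 mV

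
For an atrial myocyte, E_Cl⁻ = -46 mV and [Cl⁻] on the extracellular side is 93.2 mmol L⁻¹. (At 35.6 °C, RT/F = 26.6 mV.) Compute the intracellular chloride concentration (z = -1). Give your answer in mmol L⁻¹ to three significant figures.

16.5 mmol L⁻¹

Nernst: E = (26.6/-1) · ln([out]/[in]), so ln([out]/[in]) = -46.0 × -1 / 26.6 = 1.7293.
[out]/[in] = e^(1.7293) = 5.637.
[in] = 93.2 / 5.637 = 16.53 mmol L⁻¹.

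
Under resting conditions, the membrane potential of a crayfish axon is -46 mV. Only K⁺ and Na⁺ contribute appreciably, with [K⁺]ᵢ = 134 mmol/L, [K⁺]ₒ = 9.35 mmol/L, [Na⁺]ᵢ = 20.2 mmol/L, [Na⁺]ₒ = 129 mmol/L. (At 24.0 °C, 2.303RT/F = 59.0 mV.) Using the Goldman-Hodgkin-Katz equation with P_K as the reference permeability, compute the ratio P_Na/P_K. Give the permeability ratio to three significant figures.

0.103

Let α = P_Na/P_K. GHK: Vm = 59.0·log₁₀[(Kₒ + α·Naₒ)/(Kᵢ + α·Naᵢ)].
10^(Vm/59.0) = 10^(-46.0/59.0) = 0.16609
So 0.16609·(Kᵢ + α·Naᵢ) = Kₒ + α·Naₒ → α = (0.16609·134.0 − 9.35) / (129.0 − 0.16609·20.2)
α = (22.26 − 9.35) / (129.0 − 3.355) = 12.91/125.6 = 0.1027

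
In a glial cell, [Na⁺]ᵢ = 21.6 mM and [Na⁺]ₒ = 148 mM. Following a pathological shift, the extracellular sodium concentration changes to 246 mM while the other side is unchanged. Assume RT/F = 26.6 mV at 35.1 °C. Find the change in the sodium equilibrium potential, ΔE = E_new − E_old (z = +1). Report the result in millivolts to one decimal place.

E_old = (26.6/1)·ln(148/21.6) = 51.19 mV
E_new = (26.6/1)·ln(246/21.6) = 64.71 mV
ΔE = 64.71 − (51.19) = 13.52 mV

13.5 mV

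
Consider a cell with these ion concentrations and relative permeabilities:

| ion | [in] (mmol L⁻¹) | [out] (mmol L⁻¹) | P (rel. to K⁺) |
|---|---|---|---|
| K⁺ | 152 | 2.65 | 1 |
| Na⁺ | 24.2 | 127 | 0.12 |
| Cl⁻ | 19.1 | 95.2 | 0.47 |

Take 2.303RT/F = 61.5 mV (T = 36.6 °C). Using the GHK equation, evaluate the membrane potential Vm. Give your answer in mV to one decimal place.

-53.6 mV

Vm = 61.5 · log₁₀[(Σ P·[cation]ₒ + Σ P·[anion]ᵢ) / (Σ P·[cation]ᵢ + Σ P·[anion]ₒ)]
Numerator = 1×2.65 + 0.12×127 + 0.47×19.1 = 26.87
Denominator = 1×152 + 0.12×24.2 + 0.47×95.2 = 199.6
Vm = 61.5 · log₁₀(0.13457) = 61.5 × (-0.8710) = -53.57 mV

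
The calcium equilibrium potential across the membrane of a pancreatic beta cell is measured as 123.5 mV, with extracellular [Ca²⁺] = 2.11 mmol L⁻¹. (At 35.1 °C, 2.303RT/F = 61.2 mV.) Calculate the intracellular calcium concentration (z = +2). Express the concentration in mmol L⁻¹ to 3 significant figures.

0.000194 mmol L⁻¹

Nernst: E = (61.2/2) · log₁₀([out]/[in]), so log₁₀([out]/[in]) = 123.5 × 2 / 61.2 = 4.0359.
[out]/[in] = 10^(4.0359) = 1.086e+04.
[in] = 2.11 / 1.086e+04 = 0.0001942 mmol L⁻¹.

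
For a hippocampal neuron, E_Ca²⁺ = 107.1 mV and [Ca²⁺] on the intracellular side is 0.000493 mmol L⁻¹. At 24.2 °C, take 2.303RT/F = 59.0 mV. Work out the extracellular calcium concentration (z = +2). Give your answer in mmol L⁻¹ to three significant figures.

2.11 mmol L⁻¹

Nernst: E = (59.0/2) · log₁₀([out]/[in]), so log₁₀([out]/[in]) = 107.1 × 2 / 59.0 = 3.6305.
[out]/[in] = 10^(3.6305) = 4271.
[out] = 4271 × 0.000493 = 2.106 mmol L⁻¹.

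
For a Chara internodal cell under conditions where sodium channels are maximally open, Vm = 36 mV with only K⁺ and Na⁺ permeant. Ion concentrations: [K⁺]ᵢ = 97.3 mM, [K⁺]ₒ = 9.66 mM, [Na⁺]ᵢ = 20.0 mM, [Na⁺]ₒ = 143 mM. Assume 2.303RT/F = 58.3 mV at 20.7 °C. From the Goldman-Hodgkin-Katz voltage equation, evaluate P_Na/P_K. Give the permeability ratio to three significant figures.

Let α = P_Na/P_K. GHK: Vm = 58.3·log₁₀[(Kₒ + α·Naₒ)/(Kᵢ + α·Naᵢ)].
10^(Vm/58.3) = 10^(36.0/58.3) = 4.1447
So 4.1447·(Kᵢ + α·Naᵢ) = Kₒ + α·Naₒ → α = (4.1447·97.3 − 9.66) / (143.0 − 4.1447·20.0)
α = (403.3 − 9.66) / (143.0 − 82.89) = 393.6/60.11 = 6.549

6.55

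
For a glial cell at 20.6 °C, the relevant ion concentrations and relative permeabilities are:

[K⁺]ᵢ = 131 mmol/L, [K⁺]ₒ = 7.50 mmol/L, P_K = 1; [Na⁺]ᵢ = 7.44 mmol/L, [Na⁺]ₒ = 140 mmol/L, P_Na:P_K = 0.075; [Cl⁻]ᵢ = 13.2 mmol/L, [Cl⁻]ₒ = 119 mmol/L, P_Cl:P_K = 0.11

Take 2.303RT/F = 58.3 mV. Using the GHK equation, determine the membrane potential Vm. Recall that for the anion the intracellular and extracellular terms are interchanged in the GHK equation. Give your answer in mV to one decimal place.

-50.8 mV

Vm = 58.3 · log₁₀[(Σ P·[cation]ₒ + Σ P·[anion]ᵢ) / (Σ P·[cation]ᵢ + Σ P·[anion]ₒ)]
Numerator = 1×7.50 + 0.075×140 + 0.11×13.2 = 19.45
Denominator = 1×131 + 0.075×7.44 + 0.11×119 = 144.6
Vm = 58.3 · log₁₀(0.13448) = 58.3 × (-0.8713) = -50.80 mV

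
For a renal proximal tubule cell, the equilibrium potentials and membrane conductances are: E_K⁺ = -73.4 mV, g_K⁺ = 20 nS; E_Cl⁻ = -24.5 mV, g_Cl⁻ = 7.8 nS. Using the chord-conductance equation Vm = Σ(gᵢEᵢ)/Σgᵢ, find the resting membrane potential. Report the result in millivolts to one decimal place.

-59.7 mV

Σ gᵢEᵢ = 20·(-73.4) + 7.8·(-24.5) = -1659.10
Σ gᵢ = 20 + 7.8 = 27.8
Vm = -1659.10 / 27.8 = -59.68 mV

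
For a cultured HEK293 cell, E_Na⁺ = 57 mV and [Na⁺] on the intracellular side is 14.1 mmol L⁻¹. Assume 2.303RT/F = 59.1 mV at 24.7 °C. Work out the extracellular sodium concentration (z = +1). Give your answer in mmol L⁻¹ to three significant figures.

130 mmol L⁻¹

Nernst: E = (59.1/1) · log₁₀([out]/[in]), so log₁₀([out]/[in]) = 57.0 × 1 / 59.1 = 0.9645.
[out]/[in] = 10^(0.9645) = 9.214.
[out] = 9.214 × 14.1 = 129.9 mmol L⁻¹.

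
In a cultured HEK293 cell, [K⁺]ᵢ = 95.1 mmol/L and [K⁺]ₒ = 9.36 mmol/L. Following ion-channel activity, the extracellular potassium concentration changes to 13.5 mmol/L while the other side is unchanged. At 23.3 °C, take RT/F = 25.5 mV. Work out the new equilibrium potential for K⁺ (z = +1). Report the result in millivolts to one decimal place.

-49.8 mV

After the shift: [K⁺]_out = 13.5, [K⁺]_in = 95.1 mmol/L.
E_new = (25.5/1)·ln(13.5/95.1) = 25.50 · (-1.9522) = -49.78 mV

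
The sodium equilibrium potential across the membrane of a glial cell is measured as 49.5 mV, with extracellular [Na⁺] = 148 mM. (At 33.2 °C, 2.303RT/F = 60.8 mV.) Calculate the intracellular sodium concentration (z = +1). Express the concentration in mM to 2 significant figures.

Nernst: E = (60.8/1) · log₁₀([out]/[in]), so log₁₀([out]/[in]) = 49.5 × 1 / 60.8 = 0.8141.
[out]/[in] = 10^(0.8141) = 6.518.
[in] = 148 / 6.518 = 22.7 mM.

23 mM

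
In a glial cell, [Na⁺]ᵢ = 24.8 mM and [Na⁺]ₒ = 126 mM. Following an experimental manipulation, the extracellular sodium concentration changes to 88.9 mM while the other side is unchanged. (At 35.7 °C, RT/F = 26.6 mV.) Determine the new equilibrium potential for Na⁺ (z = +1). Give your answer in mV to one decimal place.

After the shift: [Na⁺]_out = 88.9, [Na⁺]_in = 24.8 mM.
E_new = (26.6/1)·ln(88.9/24.8) = 26.60 · (1.2767) = 33.96 mV

34.0 mV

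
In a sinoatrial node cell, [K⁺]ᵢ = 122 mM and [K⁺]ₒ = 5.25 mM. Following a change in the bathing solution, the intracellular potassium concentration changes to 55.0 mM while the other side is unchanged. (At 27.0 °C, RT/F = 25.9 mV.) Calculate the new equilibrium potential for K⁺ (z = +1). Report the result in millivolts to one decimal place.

After the shift: [K⁺]_out = 5.25, [K⁺]_in = 55.0 mM.
E_new = (25.9/1)·ln(5.25/55.0) = 25.90 · (-2.3491) = -60.84 mV

-60.8 mV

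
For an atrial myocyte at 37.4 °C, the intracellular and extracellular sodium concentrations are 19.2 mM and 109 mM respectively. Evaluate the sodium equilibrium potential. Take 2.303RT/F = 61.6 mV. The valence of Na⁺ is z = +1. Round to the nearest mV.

46 mV

E = (61.6/z) · log₁₀([Na⁺]_out/[Na⁺]_in) with z = +1.
= (61.6/1) · log₁₀(109/19.2) = 61.60 · log₁₀(5.677)
= 61.60 · (0.7541) = 46.45 mV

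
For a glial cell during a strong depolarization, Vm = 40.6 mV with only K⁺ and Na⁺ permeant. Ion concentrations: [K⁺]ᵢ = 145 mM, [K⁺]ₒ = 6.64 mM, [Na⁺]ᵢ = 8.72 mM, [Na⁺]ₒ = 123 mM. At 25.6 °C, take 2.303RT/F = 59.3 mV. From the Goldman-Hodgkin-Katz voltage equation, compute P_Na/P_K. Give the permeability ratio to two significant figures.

8.6

Let α = P_Na/P_K. GHK: Vm = 59.3·log₁₀[(Kₒ + α·Naₒ)/(Kᵢ + α·Naᵢ)].
10^(Vm/59.3) = 10^(40.6/59.3) = 4.8379
So 4.8379·(Kᵢ + α·Naᵢ) = Kₒ + α·Naₒ → α = (4.8379·145.0 − 6.64) / (123.0 − 4.8379·8.72)
α = (701.5 − 6.64) / (123.0 − 42.19) = 694.9/80.81 = 8.598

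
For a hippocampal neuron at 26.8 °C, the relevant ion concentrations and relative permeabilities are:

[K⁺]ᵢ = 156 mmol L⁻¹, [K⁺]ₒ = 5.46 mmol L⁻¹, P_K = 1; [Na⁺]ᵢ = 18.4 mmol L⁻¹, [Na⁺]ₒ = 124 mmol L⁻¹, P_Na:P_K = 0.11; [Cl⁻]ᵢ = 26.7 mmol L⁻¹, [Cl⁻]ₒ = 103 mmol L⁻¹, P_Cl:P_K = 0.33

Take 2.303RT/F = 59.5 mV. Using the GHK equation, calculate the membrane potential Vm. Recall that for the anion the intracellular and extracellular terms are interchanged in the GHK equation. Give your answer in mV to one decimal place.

-49.8 mV

Vm = 59.5 · log₁₀[(Σ P·[cation]ₒ + Σ P·[anion]ᵢ) / (Σ P·[cation]ᵢ + Σ P·[anion]ₒ)]
Numerator = 1×5.46 + 0.11×124 + 0.33×26.7 = 27.91
Denominator = 1×156 + 0.11×18.4 + 0.33×103 = 192
Vm = 59.5 · log₁₀(0.14536) = 59.5 × (-0.8376) = -49.83 mV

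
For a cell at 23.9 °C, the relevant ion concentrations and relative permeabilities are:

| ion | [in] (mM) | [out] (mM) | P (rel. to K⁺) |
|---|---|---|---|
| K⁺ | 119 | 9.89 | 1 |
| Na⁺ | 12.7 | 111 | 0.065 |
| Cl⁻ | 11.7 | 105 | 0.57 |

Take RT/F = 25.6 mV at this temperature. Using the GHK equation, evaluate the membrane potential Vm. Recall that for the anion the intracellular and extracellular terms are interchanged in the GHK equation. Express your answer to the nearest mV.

Vm = 25.6 · ln[(Σ P·[cation]ₒ + Σ P·[anion]ᵢ) / (Σ P·[cation]ᵢ + Σ P·[anion]ₒ)]
Numerator = 1×9.89 + 0.065×111 + 0.57×11.7 = 23.77
Denominator = 1×119 + 0.065×12.7 + 0.57×105 = 179.7
Vm = 25.6 · ln(0.13232) = 25.6 × (-2.0226) = -51.78 mV

-52 mV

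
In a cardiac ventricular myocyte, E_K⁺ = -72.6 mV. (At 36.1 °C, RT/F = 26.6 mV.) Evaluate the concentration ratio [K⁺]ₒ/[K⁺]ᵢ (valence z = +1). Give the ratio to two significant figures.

0.065

ln([out]/[in]) = E·z/(26.6) = -72.6 × 1 / 26.6 = -2.7293
[out]/[in] = e^(-2.7293) = 0.06526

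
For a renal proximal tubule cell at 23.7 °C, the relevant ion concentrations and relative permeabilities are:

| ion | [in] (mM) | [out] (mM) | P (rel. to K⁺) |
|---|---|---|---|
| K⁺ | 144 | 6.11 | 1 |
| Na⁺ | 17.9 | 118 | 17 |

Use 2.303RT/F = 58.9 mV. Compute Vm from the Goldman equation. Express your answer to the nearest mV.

Vm = 58.9 · log₁₀[(Σ P·[cation]ₒ + Σ P·[anion]ᵢ) / (Σ P·[cation]ᵢ + Σ P·[anion]ₒ)]
Numerator = 1×6.11 + 17×118 = 2012
Denominator = 1×144 + 17×17.9 = 448.3
Vm = 58.9 · log₁₀(4.4883) = 58.9 × (0.6521) = 38.41 mV

38 mV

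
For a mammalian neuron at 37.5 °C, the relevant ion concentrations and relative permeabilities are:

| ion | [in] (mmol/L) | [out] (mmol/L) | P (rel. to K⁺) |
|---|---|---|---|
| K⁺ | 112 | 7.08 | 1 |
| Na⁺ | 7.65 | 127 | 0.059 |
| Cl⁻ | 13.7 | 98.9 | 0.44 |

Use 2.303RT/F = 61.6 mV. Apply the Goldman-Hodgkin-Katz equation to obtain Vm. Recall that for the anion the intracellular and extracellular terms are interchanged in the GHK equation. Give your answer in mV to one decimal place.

-54.2 mV

Vm = 61.6 · log₁₀[(Σ P·[cation]ₒ + Σ P·[anion]ᵢ) / (Σ P·[cation]ᵢ + Σ P·[anion]ₒ)]
Numerator = 1×7.08 + 0.059×127 + 0.44×13.7 = 20.6
Denominator = 1×112 + 0.059×7.65 + 0.44×98.9 = 156
Vm = 61.6 · log₁₀(0.13209) = 61.6 × (-0.8791) = -54.16 mV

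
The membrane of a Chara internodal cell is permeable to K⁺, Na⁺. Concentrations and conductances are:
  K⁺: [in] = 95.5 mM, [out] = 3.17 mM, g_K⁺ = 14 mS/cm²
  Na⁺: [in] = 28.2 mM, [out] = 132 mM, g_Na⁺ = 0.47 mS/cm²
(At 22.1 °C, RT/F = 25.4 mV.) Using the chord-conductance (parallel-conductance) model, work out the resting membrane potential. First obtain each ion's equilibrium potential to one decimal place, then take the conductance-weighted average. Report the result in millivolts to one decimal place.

E_K⁺ = (25.4/1)·ln(3.17/95.5) = -86.5 mV
E_Na⁺ = (25.4/1)·ln(132/28.2) = 39.2 mV
Vm = (Σ gᵢEᵢ)/(Σ gᵢ) = (14·-86.5 + 0.47·39.2) / (14 + 0.47)
= -1192.58 / 14.47 = -82.42 mV

-82.4 mV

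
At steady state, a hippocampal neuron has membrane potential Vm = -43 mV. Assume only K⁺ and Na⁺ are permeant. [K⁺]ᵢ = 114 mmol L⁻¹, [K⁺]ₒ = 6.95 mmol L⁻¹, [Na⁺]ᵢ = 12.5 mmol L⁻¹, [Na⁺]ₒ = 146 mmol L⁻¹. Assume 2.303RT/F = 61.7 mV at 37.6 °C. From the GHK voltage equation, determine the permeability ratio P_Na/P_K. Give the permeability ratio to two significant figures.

Let α = P_Na/P_K. GHK: Vm = 61.7·log₁₀[(Kₒ + α·Naₒ)/(Kᵢ + α·Naᵢ)].
10^(Vm/61.7) = 10^(-43.0/61.7) = 0.20095
So 0.20095·(Kᵢ + α·Naᵢ) = Kₒ + α·Naₒ → α = (0.20095·114.0 − 6.95) / (146.0 − 0.20095·12.5)
α = (22.91 − 6.95) / (146.0 − 2.512) = 15.96/143.5 = 0.1112

0.11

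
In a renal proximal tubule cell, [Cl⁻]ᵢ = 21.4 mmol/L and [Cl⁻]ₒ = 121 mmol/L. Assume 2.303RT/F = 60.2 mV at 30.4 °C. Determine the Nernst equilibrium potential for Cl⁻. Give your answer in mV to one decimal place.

-45.3 mV

E = (60.2/z) · log₁₀([Cl⁻]_out/[Cl⁻]_in) with z = -1.
For an anion, dividing by z = -1 reverses the sign.
= (60.2/-1) · log₁₀(121/21.4) = -60.20 · log₁₀(5.654)
= -60.20 · (0.7524) = -45.29 mV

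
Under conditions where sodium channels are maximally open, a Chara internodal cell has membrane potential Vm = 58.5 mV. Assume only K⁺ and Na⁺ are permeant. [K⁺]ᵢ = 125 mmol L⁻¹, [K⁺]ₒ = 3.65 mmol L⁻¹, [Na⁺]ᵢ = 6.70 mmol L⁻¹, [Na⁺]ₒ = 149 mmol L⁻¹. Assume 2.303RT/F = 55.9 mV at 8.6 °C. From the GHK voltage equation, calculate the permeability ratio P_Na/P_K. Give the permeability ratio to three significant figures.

Let α = P_Na/P_K. GHK: Vm = 55.9·log₁₀[(Kₒ + α·Naₒ)/(Kᵢ + α·Naᵢ)].
10^(Vm/55.9) = 10^(58.5/55.9) = 11.13
So 11.13·(Kᵢ + α·Naᵢ) = Kₒ + α·Naₒ → α = (11.13·125.0 − 3.65) / (149.0 − 11.13·6.7)
α = (1391 − 3.65) / (149.0 − 74.57) = 1388/74.43 = 18.64

18.6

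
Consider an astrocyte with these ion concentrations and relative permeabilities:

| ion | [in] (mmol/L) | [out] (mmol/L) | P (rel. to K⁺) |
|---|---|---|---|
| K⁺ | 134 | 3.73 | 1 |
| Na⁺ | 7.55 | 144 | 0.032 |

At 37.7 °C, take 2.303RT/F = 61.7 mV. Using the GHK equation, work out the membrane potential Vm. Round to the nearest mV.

Vm = 61.7 · log₁₀[(Σ P·[cation]ₒ + Σ P·[anion]ᵢ) / (Σ P·[cation]ᵢ + Σ P·[anion]ₒ)]
Numerator = 1×3.73 + 0.032×144 = 8.338
Denominator = 1×134 + 0.032×7.55 = 134.2
Vm = 61.7 · log₁₀(0.062112) = 61.7 × (-1.2068) = -74.46 mV

-74 mV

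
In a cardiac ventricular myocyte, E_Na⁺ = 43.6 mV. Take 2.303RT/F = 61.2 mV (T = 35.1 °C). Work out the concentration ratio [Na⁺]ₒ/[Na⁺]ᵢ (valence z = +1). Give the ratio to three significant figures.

5.16

log₁₀([out]/[in]) = E·z/(61.2) = 43.6 × 1 / 61.2 = 0.7124
[out]/[in] = 10^(0.7124) = 5.157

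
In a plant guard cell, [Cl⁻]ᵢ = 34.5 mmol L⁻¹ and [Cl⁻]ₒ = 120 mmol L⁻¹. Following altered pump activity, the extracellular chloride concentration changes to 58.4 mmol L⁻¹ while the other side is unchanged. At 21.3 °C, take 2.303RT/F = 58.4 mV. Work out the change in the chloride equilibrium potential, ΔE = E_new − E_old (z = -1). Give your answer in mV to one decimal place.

E_old = (58.4/-1)·log₁₀(120/34.5) = -31.62 mV
E_new = (58.4/-1)·log₁₀(58.4/34.5) = -13.35 mV
ΔE = -13.35 − (-31.62) = 18.27 mV

18.3 mV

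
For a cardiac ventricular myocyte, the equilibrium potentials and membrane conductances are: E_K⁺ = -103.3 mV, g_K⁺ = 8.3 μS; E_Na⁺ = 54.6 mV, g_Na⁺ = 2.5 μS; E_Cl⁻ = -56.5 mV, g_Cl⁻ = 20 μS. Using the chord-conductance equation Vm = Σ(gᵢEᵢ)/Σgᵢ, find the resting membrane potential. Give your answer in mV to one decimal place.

Σ gᵢEᵢ = 8.3·(-103.3) + 2.5·(54.6) + 20·(-56.5) = -1850.89
Σ gᵢ = 8.3 + 2.5 + 20 = 30.8
Vm = -1850.89 / 30.8 = -60.09 mV

-60.1 mV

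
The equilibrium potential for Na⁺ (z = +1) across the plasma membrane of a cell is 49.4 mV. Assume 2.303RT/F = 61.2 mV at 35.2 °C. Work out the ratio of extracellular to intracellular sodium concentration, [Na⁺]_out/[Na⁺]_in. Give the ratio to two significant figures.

log₁₀([out]/[in]) = E·z/(61.2) = 49.4 × 1 / 61.2 = 0.8072
[out]/[in] = 10^(0.8072) = 6.415

6.4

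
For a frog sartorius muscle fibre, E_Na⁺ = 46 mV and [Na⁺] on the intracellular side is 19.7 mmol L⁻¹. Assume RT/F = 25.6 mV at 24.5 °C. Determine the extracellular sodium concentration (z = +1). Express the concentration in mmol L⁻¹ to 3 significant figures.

Nernst: E = (25.6/1) · ln([out]/[in]), so ln([out]/[in]) = 46.0 × 1 / 25.6 = 1.7969.
[out]/[in] = e^(1.7969) = 6.031.
[out] = 6.031 × 19.7 = 118.8 mmol L⁻¹.

119 mmol L⁻¹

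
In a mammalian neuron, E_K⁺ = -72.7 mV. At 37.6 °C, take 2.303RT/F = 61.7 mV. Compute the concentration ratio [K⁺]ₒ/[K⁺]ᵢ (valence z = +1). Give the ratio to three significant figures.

0.0663

log₁₀([out]/[in]) = E·z/(61.7) = -72.7 × 1 / 61.7 = -1.1783
[out]/[in] = 10^(-1.1783) = 0.06633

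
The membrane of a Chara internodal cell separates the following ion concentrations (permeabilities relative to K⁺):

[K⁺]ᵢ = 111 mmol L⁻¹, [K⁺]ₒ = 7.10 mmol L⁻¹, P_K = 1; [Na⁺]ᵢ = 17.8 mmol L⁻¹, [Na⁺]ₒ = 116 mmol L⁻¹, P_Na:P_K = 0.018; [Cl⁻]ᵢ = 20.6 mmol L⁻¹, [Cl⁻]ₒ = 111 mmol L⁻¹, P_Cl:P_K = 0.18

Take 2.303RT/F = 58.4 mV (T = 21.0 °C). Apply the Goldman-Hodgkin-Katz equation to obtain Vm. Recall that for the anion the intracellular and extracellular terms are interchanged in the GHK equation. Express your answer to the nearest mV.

-59 mV

Vm = 58.4 · log₁₀[(Σ P·[cation]ₒ + Σ P·[anion]ᵢ) / (Σ P·[cation]ᵢ + Σ P·[anion]ₒ)]
Numerator = 1×7.10 + 0.018×116 + 0.18×20.6 = 12.9
Denominator = 1×111 + 0.018×17.8 + 0.18×111 = 131.3
Vm = 58.4 · log₁₀(0.098218) = 58.4 × (-1.0078) = -58.86 mV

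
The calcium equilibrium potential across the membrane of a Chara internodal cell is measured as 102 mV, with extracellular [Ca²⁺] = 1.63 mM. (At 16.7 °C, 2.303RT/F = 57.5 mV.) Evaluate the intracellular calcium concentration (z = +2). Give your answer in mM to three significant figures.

Nernst: E = (57.5/2) · log₁₀([out]/[in]), so log₁₀([out]/[in]) = 102.0 × 2 / 57.5 = 3.5478.
[out]/[in] = 10^(3.5478) = 3530.
[in] = 1.63 / 3530 = 0.0004617 mM.

0.000462 mM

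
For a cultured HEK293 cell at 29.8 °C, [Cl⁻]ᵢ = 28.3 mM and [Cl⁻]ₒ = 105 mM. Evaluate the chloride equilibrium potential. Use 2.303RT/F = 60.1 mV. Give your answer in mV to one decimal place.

-34.2 mV

E = (60.1/z) · log₁₀([Cl⁻]_out/[Cl⁻]_in) with z = -1.
For an anion, dividing by z = -1 reverses the sign.
= (60.1/-1) · log₁₀(105/28.3) = -60.10 · log₁₀(3.71)
= -60.10 · (0.5694) = -34.22 mV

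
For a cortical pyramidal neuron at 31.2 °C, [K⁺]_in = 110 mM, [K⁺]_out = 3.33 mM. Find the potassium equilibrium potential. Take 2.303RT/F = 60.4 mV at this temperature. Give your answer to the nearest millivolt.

E = (60.4/z) · log₁₀([K⁺]_out/[K⁺]_in) with z = +1.
= (60.4/1) · log₁₀(3.33/110) = 60.40 · log₁₀(0.03027)
= 60.40 · (-1.5189) = -91.74 mV

-92 mV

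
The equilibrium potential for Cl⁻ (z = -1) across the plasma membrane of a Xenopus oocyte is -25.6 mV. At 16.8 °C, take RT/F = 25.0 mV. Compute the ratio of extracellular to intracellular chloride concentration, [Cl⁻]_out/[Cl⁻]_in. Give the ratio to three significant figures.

ln([out]/[in]) = E·z/(25.0) = -25.6 × -1 / 25.0 = 1.0240
[out]/[in] = e^(1.0240) = 2.784

2.78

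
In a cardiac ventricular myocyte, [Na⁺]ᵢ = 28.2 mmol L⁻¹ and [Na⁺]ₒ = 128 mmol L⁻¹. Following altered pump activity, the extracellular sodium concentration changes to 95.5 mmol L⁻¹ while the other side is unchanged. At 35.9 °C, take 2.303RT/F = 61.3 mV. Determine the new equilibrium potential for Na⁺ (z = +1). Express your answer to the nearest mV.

After the shift: [Na⁺]_out = 95.5, [Na⁺]_in = 28.2 mmol L⁻¹.
E_new = (61.3/1)·log₁₀(95.5/28.2) = 61.30 · (0.5298) = 32.47 mV

32 mV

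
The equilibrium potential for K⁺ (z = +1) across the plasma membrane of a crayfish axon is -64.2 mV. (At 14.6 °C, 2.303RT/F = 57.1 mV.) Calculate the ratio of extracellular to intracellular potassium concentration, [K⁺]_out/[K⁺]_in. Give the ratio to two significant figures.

0.075

log₁₀([out]/[in]) = E·z/(57.1) = -64.2 × 1 / 57.1 = -1.1243
[out]/[in] = 10^(-1.1243) = 0.0751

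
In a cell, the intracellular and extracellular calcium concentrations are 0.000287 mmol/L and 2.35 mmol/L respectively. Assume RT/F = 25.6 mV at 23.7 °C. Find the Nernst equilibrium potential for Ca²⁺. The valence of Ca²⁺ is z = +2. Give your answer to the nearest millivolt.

E = (25.6/z) · ln([Ca²⁺]_out/[Ca²⁺]_in) with z = +2.
= (25.6/2) · ln(2.35/0.000287) = 12.80 · ln(8188)
= 12.80 · (9.0104) = 115.33 mV

115 mV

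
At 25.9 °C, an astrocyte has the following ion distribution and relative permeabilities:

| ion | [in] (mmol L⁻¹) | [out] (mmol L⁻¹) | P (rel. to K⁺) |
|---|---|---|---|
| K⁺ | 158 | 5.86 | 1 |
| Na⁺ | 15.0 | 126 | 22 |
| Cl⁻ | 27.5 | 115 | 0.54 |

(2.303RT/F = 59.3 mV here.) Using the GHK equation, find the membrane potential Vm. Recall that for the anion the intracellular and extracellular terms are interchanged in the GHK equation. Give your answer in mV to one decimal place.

41.8 mV

Vm = 59.3 · log₁₀[(Σ P·[cation]ₒ + Σ P·[anion]ᵢ) / (Σ P·[cation]ᵢ + Σ P·[anion]ₒ)]
Numerator = 1×5.86 + 22×126 + 0.54×27.5 = 2793
Denominator = 1×158 + 22×15.0 + 0.54×115 = 550.1
Vm = 59.3 · log₁₀(5.0767) = 59.3 × (0.7056) = 41.84 mV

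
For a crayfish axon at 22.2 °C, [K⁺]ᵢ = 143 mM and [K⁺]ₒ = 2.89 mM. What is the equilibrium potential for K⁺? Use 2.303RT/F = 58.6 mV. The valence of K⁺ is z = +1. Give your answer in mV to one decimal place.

-99.3 mV

E = (58.6/z) · log₁₀([K⁺]_out/[K⁺]_in) with z = +1.
= (58.6/1) · log₁₀(2.89/143) = 58.60 · log₁₀(0.02021)
= 58.60 · (-1.6944) = -99.29 mV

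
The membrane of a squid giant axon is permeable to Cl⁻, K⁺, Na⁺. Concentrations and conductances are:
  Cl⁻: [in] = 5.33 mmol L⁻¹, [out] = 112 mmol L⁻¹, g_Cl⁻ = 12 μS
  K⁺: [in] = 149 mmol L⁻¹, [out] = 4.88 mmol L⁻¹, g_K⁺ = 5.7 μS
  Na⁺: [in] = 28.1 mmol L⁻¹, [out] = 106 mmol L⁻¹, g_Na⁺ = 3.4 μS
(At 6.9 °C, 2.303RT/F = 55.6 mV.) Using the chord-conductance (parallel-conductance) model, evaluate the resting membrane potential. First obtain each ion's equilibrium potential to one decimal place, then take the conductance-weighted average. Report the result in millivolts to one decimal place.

E_Cl⁻ = (55.6/-1)·log₁₀(112/5.33) = -73.5 mV
E_K⁺ = (55.6/1)·log₁₀(4.88/149) = -82.6 mV
E_Na⁺ = (55.6/1)·log₁₀(106/28.1) = 32.1 mV
Vm = (Σ gᵢEᵢ)/(Σ gᵢ) = (12·-73.5 + 5.7·-82.6 + 3.4·32.1) / (12 + 5.7 + 3.4)
= -1243.68 / 21.1 = -58.94 mV

-58.9 mV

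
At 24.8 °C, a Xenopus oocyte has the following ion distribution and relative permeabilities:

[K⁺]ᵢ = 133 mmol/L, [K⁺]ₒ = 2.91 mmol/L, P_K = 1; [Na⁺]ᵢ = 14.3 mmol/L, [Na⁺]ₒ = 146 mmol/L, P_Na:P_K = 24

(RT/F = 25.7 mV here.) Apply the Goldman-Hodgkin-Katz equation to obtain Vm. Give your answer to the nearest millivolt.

51 mV

Vm = 25.7 · ln[(Σ P·[cation]ₒ + Σ P·[anion]ᵢ) / (Σ P·[cation]ᵢ + Σ P·[anion]ₒ)]
Numerator = 1×2.91 + 24×146 = 3507
Denominator = 1×133 + 24×14.3 = 476.2
Vm = 25.7 · ln(7.3644) = 25.7 × (1.9967) = 51.31 mV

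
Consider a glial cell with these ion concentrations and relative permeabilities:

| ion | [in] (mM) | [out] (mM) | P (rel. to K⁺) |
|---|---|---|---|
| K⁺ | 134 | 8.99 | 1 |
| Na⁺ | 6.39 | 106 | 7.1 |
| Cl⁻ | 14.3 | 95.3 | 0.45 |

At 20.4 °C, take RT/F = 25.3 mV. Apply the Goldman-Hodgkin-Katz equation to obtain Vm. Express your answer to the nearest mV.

Vm = 25.3 · ln[(Σ P·[cation]ₒ + Σ P·[anion]ᵢ) / (Σ P·[cation]ᵢ + Σ P·[anion]ₒ)]
Numerator = 1×8.99 + 7.1×106 + 0.45×14.3 = 768
Denominator = 1×134 + 7.1×6.39 + 0.45×95.3 = 222.3
Vm = 25.3 · ln(3.4556) = 25.3 × (1.2400) = 31.37 mV

31 mV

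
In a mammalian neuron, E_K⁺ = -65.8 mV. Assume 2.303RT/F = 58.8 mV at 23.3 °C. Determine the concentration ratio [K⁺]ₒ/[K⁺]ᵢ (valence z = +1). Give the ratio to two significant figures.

log₁₀([out]/[in]) = E·z/(58.8) = -65.8 × 1 / 58.8 = -1.1190
[out]/[in] = 10^(-1.1190) = 0.07602

0.076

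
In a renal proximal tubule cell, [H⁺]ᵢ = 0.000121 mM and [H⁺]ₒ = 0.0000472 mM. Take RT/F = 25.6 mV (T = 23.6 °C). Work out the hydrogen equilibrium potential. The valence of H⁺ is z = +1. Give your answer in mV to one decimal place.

-24.1 mV

E = (25.6/z) · ln([H⁺]_out/[H⁺]_in) with z = +1.
= (25.6/1) · ln(0.0000472/0.000121) = 25.60 · ln(0.3901)
= 25.60 · (-0.9414) = -24.10 mV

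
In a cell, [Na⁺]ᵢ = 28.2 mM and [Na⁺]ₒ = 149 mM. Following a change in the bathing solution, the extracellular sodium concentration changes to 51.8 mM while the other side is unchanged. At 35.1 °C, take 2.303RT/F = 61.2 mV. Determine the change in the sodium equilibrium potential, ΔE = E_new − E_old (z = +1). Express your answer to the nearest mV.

-28 mV

E_old = (61.2/1)·log₁₀(149/28.2) = 44.24 mV
E_new = (61.2/1)·log₁₀(51.8/28.2) = 16.16 mV
ΔE = 16.16 − (44.24) = -28.08 mV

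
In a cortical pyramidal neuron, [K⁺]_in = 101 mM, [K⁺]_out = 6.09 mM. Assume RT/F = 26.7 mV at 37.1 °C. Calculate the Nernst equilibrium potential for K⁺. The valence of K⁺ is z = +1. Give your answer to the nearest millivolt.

E = (26.7/z) · ln([K⁺]_out/[K⁺]_in) with z = +1.
= (26.7/1) · ln(6.09/101) = 26.70 · ln(0.0603)
= 26.70 · (-2.8085) = -74.99 mV

-75 mV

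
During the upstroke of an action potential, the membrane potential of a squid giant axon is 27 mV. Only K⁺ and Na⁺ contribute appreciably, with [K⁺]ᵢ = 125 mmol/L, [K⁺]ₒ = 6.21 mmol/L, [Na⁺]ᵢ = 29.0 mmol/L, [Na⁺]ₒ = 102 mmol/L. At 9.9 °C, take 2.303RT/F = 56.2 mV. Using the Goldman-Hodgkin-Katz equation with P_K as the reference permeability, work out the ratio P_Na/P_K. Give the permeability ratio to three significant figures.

25.9

Let α = P_Na/P_K. GHK: Vm = 56.2·log₁₀[(Kₒ + α·Naₒ)/(Kᵢ + α·Naᵢ)].
10^(Vm/56.2) = 10^(27.0/56.2) = 3.0229
So 3.0229·(Kᵢ + α·Naᵢ) = Kₒ + α·Naₒ → α = (3.0229·125.0 − 6.21) / (102.0 − 3.0229·29.0)
α = (377.9 − 6.21) / (102.0 − 87.66) = 371.7/14.34 = 25.93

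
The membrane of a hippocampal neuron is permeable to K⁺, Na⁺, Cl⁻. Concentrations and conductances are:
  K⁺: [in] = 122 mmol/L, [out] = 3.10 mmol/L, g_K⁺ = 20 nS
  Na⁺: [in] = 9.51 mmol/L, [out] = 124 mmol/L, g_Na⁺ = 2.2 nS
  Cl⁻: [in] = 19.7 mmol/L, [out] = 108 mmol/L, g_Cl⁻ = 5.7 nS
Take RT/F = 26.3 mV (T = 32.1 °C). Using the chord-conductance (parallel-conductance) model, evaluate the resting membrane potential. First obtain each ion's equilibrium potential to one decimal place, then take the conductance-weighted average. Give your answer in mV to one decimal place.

-73.1 mV

E_K⁺ = (26.3/1)·ln(3.10/122) = -96.6 mV
E_Na⁺ = (26.3/1)·ln(124/9.51) = 67.5 mV
E_Cl⁻ = (26.3/-1)·ln(108/19.7) = -44.7 mV
Vm = (Σ gᵢEᵢ)/(Σ gᵢ) = (20·-96.6 + 2.2·67.5 + 5.7·-44.7) / (20 + 2.2 + 5.7)
= -2038.29 / 27.9 = -73.06 mV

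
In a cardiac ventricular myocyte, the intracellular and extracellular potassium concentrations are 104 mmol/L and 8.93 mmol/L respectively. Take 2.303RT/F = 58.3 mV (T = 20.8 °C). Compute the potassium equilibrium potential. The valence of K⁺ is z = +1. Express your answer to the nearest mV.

E = (58.3/z) · log₁₀([K⁺]_out/[K⁺]_in) with z = +1.
= (58.3/1) · log₁₀(8.93/104) = 58.30 · log₁₀(0.08587)
= 58.30 · (-1.0662) = -62.16 mV

-62 mV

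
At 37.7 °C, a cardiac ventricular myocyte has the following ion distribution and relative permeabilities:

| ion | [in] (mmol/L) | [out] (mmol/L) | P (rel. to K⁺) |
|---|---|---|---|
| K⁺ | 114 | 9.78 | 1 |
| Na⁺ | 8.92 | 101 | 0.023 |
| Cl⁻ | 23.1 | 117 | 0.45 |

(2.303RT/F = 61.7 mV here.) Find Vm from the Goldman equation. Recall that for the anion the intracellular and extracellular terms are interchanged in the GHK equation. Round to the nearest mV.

Vm = 61.7 · log₁₀[(Σ P·[cation]ₒ + Σ P·[anion]ᵢ) / (Σ P·[cation]ᵢ + Σ P·[anion]ₒ)]
Numerator = 1×9.78 + 0.023×101 + 0.45×23.1 = 22.5
Denominator = 1×114 + 0.023×8.92 + 0.45×117 = 166.9
Vm = 61.7 · log₁₀(0.13484) = 61.7 × (-0.8702) = -53.69 mV

-54 mV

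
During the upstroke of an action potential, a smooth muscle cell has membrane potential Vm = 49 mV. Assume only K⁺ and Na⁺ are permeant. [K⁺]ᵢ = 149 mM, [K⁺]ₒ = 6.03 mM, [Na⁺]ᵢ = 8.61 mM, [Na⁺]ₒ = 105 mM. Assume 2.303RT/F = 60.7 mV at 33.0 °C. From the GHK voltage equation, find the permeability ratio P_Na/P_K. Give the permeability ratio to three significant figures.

19.1

Let α = P_Na/P_K. GHK: Vm = 60.7·log₁₀[(Kₒ + α·Naₒ)/(Kᵢ + α·Naᵢ)].
10^(Vm/60.7) = 10^(49.0/60.7) = 6.4158
So 6.4158·(Kᵢ + α·Naᵢ) = Kₒ + α·Naₒ → α = (6.4158·149.0 − 6.03) / (105.0 − 6.4158·8.61)
α = (955.9 − 6.03) / (105.0 − 55.24) = 949.9/49.76 = 19.09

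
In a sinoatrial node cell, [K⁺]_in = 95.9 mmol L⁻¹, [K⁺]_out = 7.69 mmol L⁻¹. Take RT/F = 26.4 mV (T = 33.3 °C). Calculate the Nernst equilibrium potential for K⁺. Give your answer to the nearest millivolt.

-67 mV

E = (26.4/z) · ln([K⁺]_out/[K⁺]_in) with z = +1.
= (26.4/1) · ln(7.69/95.9) = 26.40 · ln(0.08019)
= 26.40 · (-2.5234) = -66.62 mV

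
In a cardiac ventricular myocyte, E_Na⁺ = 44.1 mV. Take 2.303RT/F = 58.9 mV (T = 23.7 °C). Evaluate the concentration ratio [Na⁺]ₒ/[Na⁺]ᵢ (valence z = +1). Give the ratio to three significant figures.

5.61

log₁₀([out]/[in]) = E·z/(58.9) = 44.1 × 1 / 58.9 = 0.7487
[out]/[in] = 10^(0.7487) = 5.607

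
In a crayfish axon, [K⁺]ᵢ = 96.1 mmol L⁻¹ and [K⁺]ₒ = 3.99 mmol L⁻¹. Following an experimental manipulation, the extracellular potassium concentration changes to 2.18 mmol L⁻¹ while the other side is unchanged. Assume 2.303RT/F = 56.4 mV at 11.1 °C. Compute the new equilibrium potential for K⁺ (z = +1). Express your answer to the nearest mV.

-93 mV

After the shift: [K⁺]_out = 2.18, [K⁺]_in = 96.1 mmol L⁻¹.
E_new = (56.4/1)·log₁₀(2.18/96.1) = 56.40 · (-1.6443) = -92.74 mV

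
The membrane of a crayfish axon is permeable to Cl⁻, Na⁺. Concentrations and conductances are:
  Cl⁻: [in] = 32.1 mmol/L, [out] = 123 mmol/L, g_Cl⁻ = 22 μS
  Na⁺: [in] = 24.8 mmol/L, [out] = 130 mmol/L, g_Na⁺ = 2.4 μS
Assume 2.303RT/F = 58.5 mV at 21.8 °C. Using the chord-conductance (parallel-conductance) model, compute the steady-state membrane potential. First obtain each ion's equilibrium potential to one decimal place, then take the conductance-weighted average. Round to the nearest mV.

E_Cl⁻ = (58.5/-1)·log₁₀(123/32.1) = -34.1 mV
E_Na⁺ = (58.5/1)·log₁₀(130/24.8) = 42.1 mV
Vm = (Σ gᵢEᵢ)/(Σ gᵢ) = (22·-34.1 + 2.4·42.1) / (22 + 2.4)
= -649.16 / 24.4 = -26.60 mV

-27 mV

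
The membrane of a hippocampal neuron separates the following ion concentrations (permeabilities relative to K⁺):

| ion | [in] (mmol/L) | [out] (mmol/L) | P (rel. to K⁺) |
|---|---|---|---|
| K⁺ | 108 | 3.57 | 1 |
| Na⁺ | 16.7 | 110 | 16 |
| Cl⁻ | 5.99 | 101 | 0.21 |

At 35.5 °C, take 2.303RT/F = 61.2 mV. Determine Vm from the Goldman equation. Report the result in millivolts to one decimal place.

39.7 mV

Vm = 61.2 · log₁₀[(Σ P·[cation]ₒ + Σ P·[anion]ᵢ) / (Σ P·[cation]ᵢ + Σ P·[anion]ₒ)]
Numerator = 1×3.57 + 16×110 + 0.21×5.99 = 1765
Denominator = 1×108 + 16×16.7 + 0.21×101 = 396.4
Vm = 61.2 · log₁₀(4.452) = 61.2 × (0.6486) = 39.69 mV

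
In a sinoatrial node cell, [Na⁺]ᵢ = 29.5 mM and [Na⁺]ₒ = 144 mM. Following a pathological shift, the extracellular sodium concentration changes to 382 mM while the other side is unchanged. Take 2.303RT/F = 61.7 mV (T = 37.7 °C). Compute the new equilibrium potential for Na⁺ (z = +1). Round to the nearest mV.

After the shift: [Na⁺]_out = 382, [Na⁺]_in = 29.5 mM.
E_new = (61.7/1)·log₁₀(382/29.5) = 61.70 · (1.1122) = 68.63 mV

69 mV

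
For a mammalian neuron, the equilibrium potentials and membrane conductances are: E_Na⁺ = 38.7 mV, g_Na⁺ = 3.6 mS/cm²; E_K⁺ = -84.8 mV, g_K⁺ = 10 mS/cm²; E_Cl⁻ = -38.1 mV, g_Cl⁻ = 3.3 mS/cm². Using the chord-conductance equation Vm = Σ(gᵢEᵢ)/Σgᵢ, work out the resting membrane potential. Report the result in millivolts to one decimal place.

-49.4 mV

Σ gᵢEᵢ = 3.6·(38.7) + 10·(-84.8) + 3.3·(-38.1) = -834.41
Σ gᵢ = 3.6 + 10 + 3.3 = 16.9
Vm = -834.41 / 16.9 = -49.37 mV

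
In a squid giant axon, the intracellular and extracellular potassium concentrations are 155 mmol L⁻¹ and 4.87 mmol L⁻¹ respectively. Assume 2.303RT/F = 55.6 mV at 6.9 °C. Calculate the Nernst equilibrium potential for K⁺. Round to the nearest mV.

E = (55.6/z) · log₁₀([K⁺]_out/[K⁺]_in) with z = +1.
= (55.6/1) · log₁₀(4.87/155) = 55.60 · log₁₀(0.03142)
= 55.60 · (-1.5028) = -83.56 mV

-84 mV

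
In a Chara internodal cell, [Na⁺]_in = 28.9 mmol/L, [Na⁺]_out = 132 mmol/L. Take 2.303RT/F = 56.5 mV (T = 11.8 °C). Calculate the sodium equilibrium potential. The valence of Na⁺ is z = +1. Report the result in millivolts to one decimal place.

37.3 mV

E = (56.5/z) · log₁₀([Na⁺]_out/[Na⁺]_in) with z = +1.
= (56.5/1) · log₁₀(132/28.9) = 56.50 · log₁₀(4.567)
= 56.50 · (0.6597) = 37.27 mV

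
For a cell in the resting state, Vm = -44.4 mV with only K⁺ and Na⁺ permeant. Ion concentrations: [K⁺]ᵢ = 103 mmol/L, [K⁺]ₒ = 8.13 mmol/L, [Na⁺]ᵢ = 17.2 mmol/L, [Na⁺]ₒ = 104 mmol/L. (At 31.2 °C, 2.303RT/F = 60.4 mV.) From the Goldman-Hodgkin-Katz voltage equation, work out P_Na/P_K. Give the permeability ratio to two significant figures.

Let α = P_Na/P_K. GHK: Vm = 60.4·log₁₀[(Kₒ + α·Naₒ)/(Kᵢ + α·Naᵢ)].
10^(Vm/60.4) = 10^(-44.4/60.4) = 0.18404
So 0.18404·(Kᵢ + α·Naᵢ) = Kₒ + α·Naₒ → α = (0.18404·103.0 − 8.13) / (104.0 − 0.18404·17.2)
α = (18.96 − 8.13) / (104.0 − 3.165) = 10.83/100.8 = 0.1074

0.11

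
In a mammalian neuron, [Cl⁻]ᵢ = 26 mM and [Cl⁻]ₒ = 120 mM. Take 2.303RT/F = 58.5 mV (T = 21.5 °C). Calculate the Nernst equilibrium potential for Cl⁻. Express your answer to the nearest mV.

E = (58.5/z) · log₁₀([Cl⁻]_out/[Cl⁻]_in) with z = -1.
For an anion, dividing by z = -1 reverses the sign.
= (58.5/-1) · log₁₀(120/26) = -58.50 · log₁₀(4.615)
= -58.50 · (0.6642) = -38.86 mV

-39 mV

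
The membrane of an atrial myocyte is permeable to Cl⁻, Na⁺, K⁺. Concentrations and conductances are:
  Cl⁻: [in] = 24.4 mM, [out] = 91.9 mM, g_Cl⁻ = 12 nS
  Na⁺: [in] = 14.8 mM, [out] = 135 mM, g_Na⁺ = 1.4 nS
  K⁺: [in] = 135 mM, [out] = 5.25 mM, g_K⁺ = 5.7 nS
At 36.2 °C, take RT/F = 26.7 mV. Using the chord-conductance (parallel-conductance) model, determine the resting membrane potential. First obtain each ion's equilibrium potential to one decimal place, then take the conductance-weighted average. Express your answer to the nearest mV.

-44 mV

E_Cl⁻ = (26.7/-1)·ln(91.9/24.4) = -35.4 mV
E_Na⁺ = (26.7/1)·ln(135/14.8) = 59.0 mV
E_K⁺ = (26.7/1)·ln(5.25/135) = -86.7 mV
Vm = (Σ gᵢEᵢ)/(Σ gᵢ) = (12·-35.4 + 1.4·59.0 + 5.7·-86.7) / (12 + 1.4 + 5.7)
= -836.39 / 19.1 = -43.79 mV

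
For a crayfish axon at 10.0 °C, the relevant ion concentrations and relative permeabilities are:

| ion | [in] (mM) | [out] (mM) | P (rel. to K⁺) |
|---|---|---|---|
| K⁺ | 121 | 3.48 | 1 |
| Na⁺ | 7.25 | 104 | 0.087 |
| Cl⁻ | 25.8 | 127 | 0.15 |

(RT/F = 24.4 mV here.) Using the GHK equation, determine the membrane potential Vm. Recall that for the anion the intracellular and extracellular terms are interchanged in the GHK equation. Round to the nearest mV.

Vm = 24.4 · ln[(Σ P·[cation]ₒ + Σ P·[anion]ᵢ) / (Σ P·[cation]ᵢ + Σ P·[anion]ₒ)]
Numerator = 1×3.48 + 0.087×104 + 0.15×25.8 = 16.4
Denominator = 1×121 + 0.087×7.25 + 0.15×127 = 140.7
Vm = 24.4 · ln(0.11656) = 24.4 × (-2.1493) = -52.44 mV

-52 mV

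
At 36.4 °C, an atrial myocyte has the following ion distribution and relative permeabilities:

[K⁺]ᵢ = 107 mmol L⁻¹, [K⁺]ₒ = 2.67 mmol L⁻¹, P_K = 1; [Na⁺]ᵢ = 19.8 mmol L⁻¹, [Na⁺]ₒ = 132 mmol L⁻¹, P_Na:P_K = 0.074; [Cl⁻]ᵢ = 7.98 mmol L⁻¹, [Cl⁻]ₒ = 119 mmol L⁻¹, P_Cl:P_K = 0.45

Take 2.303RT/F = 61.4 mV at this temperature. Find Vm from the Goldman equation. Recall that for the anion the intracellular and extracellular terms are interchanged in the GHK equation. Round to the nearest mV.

-62 mV

Vm = 61.4 · log₁₀[(Σ P·[cation]ₒ + Σ P·[anion]ᵢ) / (Σ P·[cation]ᵢ + Σ P·[anion]ₒ)]
Numerator = 1×2.67 + 0.074×132 + 0.45×7.98 = 16.03
Denominator = 1×107 + 0.074×19.8 + 0.45×119 = 162
Vm = 61.4 · log₁₀(0.098935) = 61.4 × (-1.0046) = -61.69 mV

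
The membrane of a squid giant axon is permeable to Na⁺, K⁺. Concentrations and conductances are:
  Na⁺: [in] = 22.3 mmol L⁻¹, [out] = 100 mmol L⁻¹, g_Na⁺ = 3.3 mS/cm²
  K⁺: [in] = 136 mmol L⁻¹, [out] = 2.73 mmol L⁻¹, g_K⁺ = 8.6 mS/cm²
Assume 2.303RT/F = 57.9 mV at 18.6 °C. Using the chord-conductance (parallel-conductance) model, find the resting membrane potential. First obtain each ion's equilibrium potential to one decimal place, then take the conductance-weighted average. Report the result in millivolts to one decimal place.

-60.6 mV

E_Na⁺ = (57.9/1)·log₁₀(100/22.3) = 37.7 mV
E_K⁺ = (57.9/1)·log₁₀(2.73/136) = -98.3 mV
Vm = (Σ gᵢEᵢ)/(Σ gᵢ) = (3.3·37.7 + 8.6·-98.3) / (3.3 + 8.6)
= -720.97 / 11.9 = -60.59 mV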